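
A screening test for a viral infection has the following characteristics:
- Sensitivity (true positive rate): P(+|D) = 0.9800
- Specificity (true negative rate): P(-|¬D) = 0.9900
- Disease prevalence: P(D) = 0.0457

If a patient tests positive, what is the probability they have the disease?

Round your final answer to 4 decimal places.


Let D = has disease, + = positive test

Given:
- P(D) = 0.0457 (prevalence)
- P(+|D) = 0.9800 (sensitivity)
- P(-|¬D) = 0.9900 (specificity)
- P(+|¬D) = 0.0100 (false positive rate = 1 - specificity)

Step 1: Find P(+)
P(+) = P(+|D)P(D) + P(+|¬D)P(¬D)
     = 0.9800 × 0.0457 + 0.0100 × 0.9543
     = 0.04478600 + 0.00954300
     = 0.05432900

Step 2: Apply Bayes' theorem for P(D|+)
P(D|+) = P(+|D)P(D) / P(+)
       = 0.04478600 / 0.05432900
       = 0.8243


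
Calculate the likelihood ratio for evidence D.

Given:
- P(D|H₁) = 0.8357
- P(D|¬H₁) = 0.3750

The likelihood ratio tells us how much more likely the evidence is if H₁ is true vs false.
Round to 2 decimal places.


Likelihood Ratio (LR) = P(D|H₁) / P(D|¬H₁)

LR = 0.8357 / 0.3750
   = 2.23

The evidence is 2.23 times more likely if H₁ is true than if H₁ is false.
Since LR > 1, the evidence supports H₁ over ¬H₁.


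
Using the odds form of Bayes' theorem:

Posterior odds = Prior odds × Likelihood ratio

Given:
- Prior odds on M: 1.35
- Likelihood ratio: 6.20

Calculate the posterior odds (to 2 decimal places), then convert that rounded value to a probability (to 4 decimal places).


Step 1: Calculate posterior odds
Posterior odds = Prior odds × LR
               = 1.35 × 6.20
               = 8.37

Step 2: Convert to probability
P(M|E) = Posterior odds / (1 + Posterior odds)
       = 8.37 / (1 + 8.37)
       = 8.37 / 9.37
       = 0.8933

The evidence increased P(M) from 0.5745 to 0.8933.


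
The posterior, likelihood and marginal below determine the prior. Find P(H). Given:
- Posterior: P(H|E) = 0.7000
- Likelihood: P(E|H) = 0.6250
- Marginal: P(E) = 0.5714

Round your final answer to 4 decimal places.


From Bayes' theorem: P(H|E) = P(E|H) × P(H) / P(E)

Rearranging for P(H):
P(H) = P(H|E) × P(E) / P(E|H)
     = 0.7000 × 0.5714 / 0.6250
     = 0.39998000 / 0.6250
     = 0.6400


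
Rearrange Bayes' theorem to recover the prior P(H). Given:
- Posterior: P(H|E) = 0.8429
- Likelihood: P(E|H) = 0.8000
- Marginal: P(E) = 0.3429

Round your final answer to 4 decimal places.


From Bayes' theorem: P(H|E) = P(E|H) × P(H) / P(E)

Rearranging for P(H):
P(H) = P(H|E) × P(E) / P(E|H)
     = 0.8429 × 0.3429 / 0.8000
     = 0.28903041 / 0.8000
     = 0.3613


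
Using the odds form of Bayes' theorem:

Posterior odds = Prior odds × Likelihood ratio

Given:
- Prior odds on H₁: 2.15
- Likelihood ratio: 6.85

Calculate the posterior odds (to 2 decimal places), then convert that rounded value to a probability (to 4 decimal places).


Step 1: Calculate posterior odds
Posterior odds = Prior odds × LR
               = 2.15 × 6.85
               = 14.73

Step 2: Convert to probability
P(H₁|E) = Posterior odds / (1 + Posterior odds)
       = 14.73 / (1 + 14.73)
       = 14.73 / 15.73
       = 0.9364

The evidence increased P(H₁) from 0.6825 to 0.9364.


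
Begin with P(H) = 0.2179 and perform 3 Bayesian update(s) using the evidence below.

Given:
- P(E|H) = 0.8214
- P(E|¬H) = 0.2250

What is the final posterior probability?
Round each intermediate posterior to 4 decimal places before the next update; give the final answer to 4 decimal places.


Sequential Bayesian updating:

Initial prior: P(H) = 0.2179

Update 1:
  P(E) = 0.8214 × 0.2179 + 0.2250 × 0.7821 = 0.17898306 + 0.17597250 = 0.35495556
  P(H|E) = 0.17898306 / 0.35495556 = 0.5042

Update 2:
  P(E) = 0.8214 × 0.5042 + 0.2250 × 0.4958 = 0.41414988 + 0.11155500 = 0.52570488
  P(H|E) = 0.41414988 / 0.52570488 = 0.7878

Update 3:
  P(E) = 0.8214 × 0.7878 + 0.2250 × 0.2122 = 0.64709892 + 0.04774500 = 0.69484392
  P(H|E) = 0.64709892 / 0.69484392 = 0.9313

Final posterior: 0.9313


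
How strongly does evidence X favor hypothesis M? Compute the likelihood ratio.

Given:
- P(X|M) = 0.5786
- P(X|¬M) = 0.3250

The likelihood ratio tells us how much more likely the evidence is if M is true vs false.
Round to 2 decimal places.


Likelihood Ratio (LR) = P(X|M) / P(X|¬M)

LR = 0.5786 / 0.3250
   = 1.78

The evidence is 1.78 times more likely if M is true than if M is false.
Because LR exceeds 1, X is evidence for M.


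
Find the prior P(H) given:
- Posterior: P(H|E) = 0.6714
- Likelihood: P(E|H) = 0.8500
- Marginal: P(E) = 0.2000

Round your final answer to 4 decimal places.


From Bayes' theorem: P(H|E) = P(E|H) × P(H) / P(E)

Rearranging for P(H):
P(H) = P(H|E) × P(E) / P(E|H)
     = 0.6714 × 0.2000 / 0.8500
     = 0.13428000 / 0.8500
     = 0.1580


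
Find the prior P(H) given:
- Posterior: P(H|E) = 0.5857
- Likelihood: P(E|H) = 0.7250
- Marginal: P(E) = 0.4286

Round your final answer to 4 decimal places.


From Bayes' theorem: P(H|E) = P(E|H) × P(H) / P(E)

Rearranging for P(H):
P(H) = P(H|E) × P(E) / P(E|H)
     = 0.5857 × 0.4286 / 0.7250
     = 0.25103102 / 0.7250
     = 0.3462


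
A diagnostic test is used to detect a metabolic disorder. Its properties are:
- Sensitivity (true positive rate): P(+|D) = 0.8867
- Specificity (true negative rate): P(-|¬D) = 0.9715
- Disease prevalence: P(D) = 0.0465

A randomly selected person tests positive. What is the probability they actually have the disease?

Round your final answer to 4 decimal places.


Let D = has disease, + = positive test

Given:
- P(D) = 0.0465 (prevalence)
- P(+|D) = 0.8867 (sensitivity)
- P(-|¬D) = 0.9715 (specificity)
- P(+|¬D) = 0.0285 (false positive rate = 1 - specificity)

Step 1: Find P(+)
P(+) = P(+|D)P(D) + P(+|¬D)P(¬D)
     = 0.8867 × 0.0465 + 0.0285 × 0.9535
     = 0.04123155 + 0.02717475
     = 0.06840630

Step 2: Apply Bayes' theorem for P(D|+)
P(D|+) = P(+|D)P(D) / P(+)
       = 0.04123155 / 0.06840630
       = 0.6027


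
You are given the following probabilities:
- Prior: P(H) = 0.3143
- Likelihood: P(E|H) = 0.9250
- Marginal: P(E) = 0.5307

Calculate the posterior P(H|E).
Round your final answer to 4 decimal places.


Using Bayes' theorem:

P(H|E) = P(E|H) × P(H) / P(E)
       = 0.9250 × 0.3143 / 0.5307
       = 0.29072750 / 0.5307
       = 0.5478

The evidence strengthens our belief in H.
Prior: 0.3143 → Posterior: 0.5478


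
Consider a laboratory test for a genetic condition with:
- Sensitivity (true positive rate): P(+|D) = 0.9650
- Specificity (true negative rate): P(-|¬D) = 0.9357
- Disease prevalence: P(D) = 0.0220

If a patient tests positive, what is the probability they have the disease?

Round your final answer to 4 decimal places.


Let D = has disease, + = positive test

Given:
- P(D) = 0.0220 (prevalence)
- P(+|D) = 0.9650 (sensitivity)
- P(-|¬D) = 0.9357 (specificity)
- P(+|¬D) = 0.0643 (false positive rate = 1 - specificity)

Step 1: Find P(+)
P(+) = P(+|D)P(D) + P(+|¬D)P(¬D)
     = 0.9650 × 0.0220 + 0.0643 × 0.9780
     = 0.02123000 + 0.06288540
     = 0.08411540

Step 2: Apply Bayes' theorem for P(D|+)
P(D|+) = P(+|D)P(D) / P(+)
       = 0.02123000 / 0.08411540
       = 0.2524


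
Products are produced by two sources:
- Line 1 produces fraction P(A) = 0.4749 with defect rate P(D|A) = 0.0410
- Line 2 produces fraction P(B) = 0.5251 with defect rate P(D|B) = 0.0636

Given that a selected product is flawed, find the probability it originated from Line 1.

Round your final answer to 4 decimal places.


Let A = from Line 1, D = flawed

Given:
- P(A) = 0.4749, P(B) = 0.5251
- P(D|A) = 0.0410, P(D|B) = 0.0636

Step 1: Find P(D)
P(D) = P(D|A)P(A) + P(D|B)P(B)
     = 0.0410 × 0.4749 + 0.0636 × 0.5251
     = 0.01947090 + 0.03339636
     = 0.05286726

Step 2: Apply Bayes' theorem
P(A|D) = P(D|A)P(A) / P(D)
       = 0.01947090 / 0.05286726
       = 0.3683


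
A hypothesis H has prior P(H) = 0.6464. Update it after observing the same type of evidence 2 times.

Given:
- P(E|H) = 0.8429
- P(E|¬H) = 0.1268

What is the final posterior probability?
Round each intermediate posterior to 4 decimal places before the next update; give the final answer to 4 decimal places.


Sequential Bayesian updating:

Initial prior: P(H) = 0.6464

Update 1:
  P(E) = 0.8429 × 0.6464 + 0.1268 × 0.3536 = 0.54485056 + 0.04483648 = 0.58968704
  P(H|E) = 0.54485056 / 0.58968704 = 0.9240

Update 2:
  P(E) = 0.8429 × 0.9240 + 0.1268 × 0.0760 = 0.77883960 + 0.00963680 = 0.78847640
  P(H|E) = 0.77883960 / 0.78847640 = 0.9878

Final posterior: 0.9878


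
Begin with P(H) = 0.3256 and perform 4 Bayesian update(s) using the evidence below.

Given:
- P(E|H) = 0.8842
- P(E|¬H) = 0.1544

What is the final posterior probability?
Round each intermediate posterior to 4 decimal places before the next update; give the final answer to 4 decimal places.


Sequential Bayesian updating:

Initial prior: P(H) = 0.3256

Update 1:
  P(E) = 0.8842 × 0.3256 + 0.1544 × 0.6744 = 0.28789552 + 0.10412736 = 0.39202288
  P(H|E) = 0.28789552 / 0.39202288 = 0.7344

Update 2:
  P(E) = 0.8842 × 0.7344 + 0.1544 × 0.2656 = 0.64935648 + 0.04100864 = 0.69036512
  P(H|E) = 0.64935648 / 0.69036512 = 0.9406

Update 3:
  P(E) = 0.8842 × 0.9406 + 0.1544 × 0.0594 = 0.83167852 + 0.00917136 = 0.84084988
  P(H|E) = 0.83167852 / 0.84084988 = 0.9891

Update 4:
  P(E) = 0.8842 × 0.9891 + 0.1544 × 0.0109 = 0.87456222 + 0.00168296 = 0.87624518
  P(H|E) = 0.87456222 / 0.87624518 = 0.9981

Final posterior: 0.9981


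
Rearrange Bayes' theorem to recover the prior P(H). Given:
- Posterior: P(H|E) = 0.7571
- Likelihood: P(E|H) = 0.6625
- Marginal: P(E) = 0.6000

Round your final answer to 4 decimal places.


From Bayes' theorem: P(H|E) = P(E|H) × P(H) / P(E)

Rearranging for P(H):
P(H) = P(H|E) × P(E) / P(E|H)
     = 0.7571 × 0.6000 / 0.6625
     = 0.45426000 / 0.6625
     = 0.6857


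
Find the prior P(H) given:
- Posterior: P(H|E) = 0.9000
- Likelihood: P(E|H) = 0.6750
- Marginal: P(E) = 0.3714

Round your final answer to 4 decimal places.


From Bayes' theorem: P(H|E) = P(E|H) × P(H) / P(E)

Rearranging for P(H):
P(H) = P(H|E) × P(E) / P(E|H)
     = 0.9000 × 0.3714 / 0.6750
     = 0.33426000 / 0.6750
     = 0.4952


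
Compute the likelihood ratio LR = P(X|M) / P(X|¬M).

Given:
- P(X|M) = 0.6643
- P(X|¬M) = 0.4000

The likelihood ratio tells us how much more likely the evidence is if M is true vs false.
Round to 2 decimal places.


Likelihood Ratio (LR) = P(X|M) / P(X|¬M)

LR = 0.6643 / 0.4000
   = 1.66

The evidence is 1.66 times more likely if M is true than if M is false.
Because LR exceeds 1, X is evidence for M.


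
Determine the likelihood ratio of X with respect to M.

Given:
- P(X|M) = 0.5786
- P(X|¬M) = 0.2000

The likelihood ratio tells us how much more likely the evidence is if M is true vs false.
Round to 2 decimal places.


Likelihood Ratio (LR) = P(X|M) / P(X|¬M)

LR = 0.5786 / 0.2000
   = 2.89

The evidence is 2.89 times more likely if M is true than if M is false.
LR > 1, so observing X raises the odds in favor of M.


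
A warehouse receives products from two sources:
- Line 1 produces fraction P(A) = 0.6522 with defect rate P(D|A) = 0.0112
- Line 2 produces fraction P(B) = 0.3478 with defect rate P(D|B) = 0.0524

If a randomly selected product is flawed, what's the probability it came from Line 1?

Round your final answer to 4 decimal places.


Let A = from Line 1, D = flawed

Given:
- P(A) = 0.6522, P(B) = 0.3478
- P(D|A) = 0.0112, P(D|B) = 0.0524

Step 1: Find P(D)
P(D) = P(D|A)P(A) + P(D|B)P(B)
     = 0.0112 × 0.6522 + 0.0524 × 0.3478
     = 0.00730464 + 0.01822472
     = 0.02552936

Step 2: Apply Bayes' theorem
P(A|D) = P(D|A)P(A) / P(D)
       = 0.00730464 / 0.02552936
       = 0.2861


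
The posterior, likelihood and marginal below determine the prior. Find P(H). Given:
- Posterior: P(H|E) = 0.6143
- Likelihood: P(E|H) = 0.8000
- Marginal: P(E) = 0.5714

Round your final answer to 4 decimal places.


From Bayes' theorem: P(H|E) = P(E|H) × P(H) / P(E)

Rearranging for P(H):
P(H) = P(H|E) × P(E) / P(E|H)
     = 0.6143 × 0.5714 / 0.8000
     = 0.35101102 / 0.8000
     = 0.4388


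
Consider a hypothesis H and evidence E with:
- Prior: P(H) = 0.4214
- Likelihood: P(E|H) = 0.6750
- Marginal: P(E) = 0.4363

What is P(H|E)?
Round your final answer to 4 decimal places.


Using Bayes' theorem:

P(H|E) = P(E|H) × P(H) / P(E)
       = 0.6750 × 0.4214 / 0.4363
       = 0.28444500 / 0.4363
       = 0.6519

The evidence strengthens our belief in H.
Prior: 0.4214 → Posterior: 0.6519


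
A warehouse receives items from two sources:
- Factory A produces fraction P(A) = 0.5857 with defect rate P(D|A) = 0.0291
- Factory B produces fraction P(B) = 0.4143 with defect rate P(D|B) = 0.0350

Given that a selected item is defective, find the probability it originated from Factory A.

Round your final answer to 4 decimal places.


Let A = from Factory A, D = defective

Given:
- P(A) = 0.5857, P(B) = 0.4143
- P(D|A) = 0.0291, P(D|B) = 0.0350

Step 1: Find P(D)
P(D) = P(D|A)P(A) + P(D|B)P(B)
     = 0.0291 × 0.5857 + 0.0350 × 0.4143
     = 0.01704387 + 0.01450050
     = 0.03154437

Step 2: Apply Bayes' theorem
P(A|D) = P(D|A)P(A) / P(D)
       = 0.01704387 / 0.03154437
       = 0.5403


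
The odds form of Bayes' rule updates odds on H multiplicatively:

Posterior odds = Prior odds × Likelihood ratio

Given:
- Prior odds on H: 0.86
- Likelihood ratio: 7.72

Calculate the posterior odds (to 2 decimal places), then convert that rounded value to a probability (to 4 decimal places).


Step 1: Calculate posterior odds
Posterior odds = Prior odds × LR
               = 0.86 × 7.72
               = 6.64

Step 2: Convert to probability
P(H|E) = Posterior odds / (1 + Posterior odds)
       = 6.64 / (1 + 6.64)
       = 6.64 / 7.64
       = 0.8691

The evidence increased P(H) from 0.4624 to 0.8691.


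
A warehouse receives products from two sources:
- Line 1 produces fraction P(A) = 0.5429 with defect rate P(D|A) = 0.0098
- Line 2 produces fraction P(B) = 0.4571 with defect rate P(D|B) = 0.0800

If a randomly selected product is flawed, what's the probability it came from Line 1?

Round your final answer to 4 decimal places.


Let A = from Line 1, D = flawed

Given:
- P(A) = 0.5429, P(B) = 0.4571
- P(D|A) = 0.0098, P(D|B) = 0.0800

Step 1: Find P(D)
P(D) = P(D|A)P(A) + P(D|B)P(B)
     = 0.0098 × 0.5429 + 0.0800 × 0.4571
     = 0.00532042 + 0.03656800
     = 0.04188842

Step 2: Apply Bayes' theorem
P(A|D) = P(D|A)P(A) / P(D)
       = 0.00532042 / 0.04188842
       = 0.1270


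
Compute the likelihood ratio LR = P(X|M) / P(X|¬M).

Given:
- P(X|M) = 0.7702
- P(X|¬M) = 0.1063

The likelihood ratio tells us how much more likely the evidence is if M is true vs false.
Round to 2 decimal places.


Likelihood Ratio (LR) = P(X|M) / P(X|¬M)

LR = 0.7702 / 0.1063
   = 7.25

The evidence is 7.25 times more likely if M is true than if M is false.
LR > 1, so observing X raises the odds in favor of M.


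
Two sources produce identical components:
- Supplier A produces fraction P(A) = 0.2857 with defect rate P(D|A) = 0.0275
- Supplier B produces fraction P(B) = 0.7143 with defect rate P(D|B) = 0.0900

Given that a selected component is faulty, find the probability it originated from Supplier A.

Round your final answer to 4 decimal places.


Let A = from Supplier A, D = faulty

Given:
- P(A) = 0.2857, P(B) = 0.7143
- P(D|A) = 0.0275, P(D|B) = 0.0900

Step 1: Find P(D)
P(D) = P(D|A)P(A) + P(D|B)P(B)
     = 0.0275 × 0.2857 + 0.0900 × 0.7143
     = 0.00785675 + 0.06428700
     = 0.07214375

Step 2: Apply Bayes' theorem
P(A|D) = P(D|A)P(A) / P(D)
       = 0.00785675 / 0.07214375
       = 0.1089


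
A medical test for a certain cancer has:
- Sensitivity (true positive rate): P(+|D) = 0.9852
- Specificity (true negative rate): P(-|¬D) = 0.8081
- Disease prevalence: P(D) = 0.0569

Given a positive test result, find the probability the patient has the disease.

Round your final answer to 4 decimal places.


Let D = has disease, + = positive test

Given:
- P(D) = 0.0569 (prevalence)
- P(+|D) = 0.9852 (sensitivity)
- P(-|¬D) = 0.8081 (specificity)
- P(+|¬D) = 0.1919 (false positive rate = 1 - specificity)

Step 1: Find P(+)
P(+) = P(+|D)P(D) + P(+|¬D)P(¬D)
     = 0.9852 × 0.0569 + 0.1919 × 0.9431
     = 0.05605788 + 0.18098089
     = 0.23703877

Step 2: Apply Bayes' theorem for P(D|+)
P(D|+) = P(+|D)P(D) / P(+)
       = 0.05605788 / 0.23703877
       = 0.2365


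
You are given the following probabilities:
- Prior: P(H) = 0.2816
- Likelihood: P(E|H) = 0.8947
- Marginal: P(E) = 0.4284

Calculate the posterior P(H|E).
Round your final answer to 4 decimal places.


Using Bayes' theorem:

P(H|E) = P(E|H) × P(H) / P(E)
       = 0.8947 × 0.2816 / 0.4284
       = 0.25194752 / 0.4284
       = 0.5881

The evidence strengthens our belief in H.
Prior: 0.2816 → Posterior: 0.5881


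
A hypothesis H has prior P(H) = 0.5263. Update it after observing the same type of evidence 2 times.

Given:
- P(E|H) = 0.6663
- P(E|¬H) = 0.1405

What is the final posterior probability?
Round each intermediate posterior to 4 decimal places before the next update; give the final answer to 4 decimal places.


Sequential Bayesian updating:

Initial prior: P(H) = 0.5263

Update 1:
  P(E) = 0.6663 × 0.5263 + 0.1405 × 0.4737 = 0.35067369 + 0.06655485 = 0.41722854
  P(H|E) = 0.35067369 / 0.41722854 = 0.8405

Update 2:
  P(E) = 0.6663 × 0.8405 + 0.1405 × 0.1595 = 0.56002515 + 0.02240975 = 0.58243490
  P(H|E) = 0.56002515 / 0.58243490 = 0.9615

Final posterior: 0.9615


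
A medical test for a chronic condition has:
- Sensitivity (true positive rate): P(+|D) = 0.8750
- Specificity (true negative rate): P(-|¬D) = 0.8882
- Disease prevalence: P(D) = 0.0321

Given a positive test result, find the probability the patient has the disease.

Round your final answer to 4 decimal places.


Let D = has disease, + = positive test

Given:
- P(D) = 0.0321 (prevalence)
- P(+|D) = 0.8750 (sensitivity)
- P(-|¬D) = 0.8882 (specificity)
- P(+|¬D) = 0.1118 (false positive rate = 1 - specificity)

Step 1: Find P(+)
P(+) = P(+|D)P(D) + P(+|¬D)P(¬D)
     = 0.8750 × 0.0321 + 0.1118 × 0.9679
     = 0.02808750 + 0.10821122
     = 0.13629872

Step 2: Apply Bayes' theorem for P(D|+)
P(D|+) = P(+|D)P(D) / P(+)
       = 0.02808750 / 0.13629872
       = 0.2061


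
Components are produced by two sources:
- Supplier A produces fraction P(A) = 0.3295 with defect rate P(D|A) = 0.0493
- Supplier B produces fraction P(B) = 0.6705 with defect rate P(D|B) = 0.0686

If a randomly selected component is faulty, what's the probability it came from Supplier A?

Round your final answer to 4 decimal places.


Let A = from Supplier A, D = faulty

Given:
- P(A) = 0.3295, P(B) = 0.6705
- P(D|A) = 0.0493, P(D|B) = 0.0686

Step 1: Find P(D)
P(D) = P(D|A)P(A) + P(D|B)P(B)
     = 0.0493 × 0.3295 + 0.0686 × 0.6705
     = 0.01624435 + 0.04599630
     = 0.06224065

Step 2: Apply Bayes' theorem
P(A|D) = P(D|A)P(A) / P(D)
       = 0.01624435 / 0.06224065
       = 0.2610


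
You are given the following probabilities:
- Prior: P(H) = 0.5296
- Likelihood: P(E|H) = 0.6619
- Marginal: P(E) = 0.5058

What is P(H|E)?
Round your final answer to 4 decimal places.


Using Bayes' theorem:

P(H|E) = P(E|H) × P(H) / P(E)
       = 0.6619 × 0.5296 / 0.5058
       = 0.35054224 / 0.5058
       = 0.6930

The evidence strengthens our belief in H.
Prior: 0.5296 → Posterior: 0.6930


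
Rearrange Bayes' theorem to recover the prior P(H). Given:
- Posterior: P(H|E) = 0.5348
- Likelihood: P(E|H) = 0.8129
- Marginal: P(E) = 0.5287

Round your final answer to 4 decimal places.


From Bayes' theorem: P(H|E) = P(E|H) × P(H) / P(E)

Rearranging for P(H):
P(H) = P(H|E) × P(E) / P(E|H)
     = 0.5348 × 0.5287 / 0.8129
     = 0.28274876 / 0.8129
     = 0.3478


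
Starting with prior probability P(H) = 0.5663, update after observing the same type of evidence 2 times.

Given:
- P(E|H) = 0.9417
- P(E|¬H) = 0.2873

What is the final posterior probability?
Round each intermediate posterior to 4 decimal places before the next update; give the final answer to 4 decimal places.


Sequential Bayesian updating:

Initial prior: P(H) = 0.5663

Update 1:
  P(E) = 0.9417 × 0.5663 + 0.2873 × 0.4337 = 0.53328471 + 0.12460201 = 0.65788672
  P(H|E) = 0.53328471 / 0.65788672 = 0.8106

Update 2:
  P(E) = 0.9417 × 0.8106 + 0.2873 × 0.1894 = 0.76334202 + 0.05441462 = 0.81775664
  P(H|E) = 0.76334202 / 0.81775664 = 0.9335

Final posterior: 0.9335


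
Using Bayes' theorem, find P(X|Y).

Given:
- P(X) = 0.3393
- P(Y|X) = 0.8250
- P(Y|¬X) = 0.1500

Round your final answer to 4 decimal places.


Bayes' theorem: P(X|Y) = P(Y|X) × P(X) / P(Y)

Step 1: Calculate P(Y) using law of total probability
P(Y) = P(Y|X)P(X) + P(Y|¬X)P(¬X)
     = 0.8250 × 0.3393 + 0.1500 × 0.6607
     = 0.27992250 + 0.09910500
     = 0.37902750

Step 2: Apply Bayes' theorem
P(X|Y) = P(Y|X) × P(X) / P(Y)
       = 0.27992250 / 0.37902750
       = 0.7385


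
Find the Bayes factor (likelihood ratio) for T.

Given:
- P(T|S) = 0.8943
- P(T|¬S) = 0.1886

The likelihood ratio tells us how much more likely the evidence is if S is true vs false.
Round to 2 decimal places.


Likelihood Ratio (LR) = P(T|S) / P(T|¬S)

LR = 0.8943 / 0.1886
   = 4.74

The evidence is 4.74 times more likely if S is true than if S is false.
LR > 1, so observing T raises the odds in favor of S.


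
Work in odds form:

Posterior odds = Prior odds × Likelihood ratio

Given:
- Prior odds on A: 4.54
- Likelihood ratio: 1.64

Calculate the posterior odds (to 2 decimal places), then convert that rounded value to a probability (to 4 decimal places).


Step 1: Calculate posterior odds
Posterior odds = Prior odds × LR
               = 4.54 × 1.64
               = 7.45

Step 2: Convert to probability
P(A|E) = Posterior odds / (1 + Posterior odds)
       = 7.45 / (1 + 7.45)
       = 7.45 / 8.45
       = 0.8817

The evidence increased P(A) from 0.8195 to 0.8817.


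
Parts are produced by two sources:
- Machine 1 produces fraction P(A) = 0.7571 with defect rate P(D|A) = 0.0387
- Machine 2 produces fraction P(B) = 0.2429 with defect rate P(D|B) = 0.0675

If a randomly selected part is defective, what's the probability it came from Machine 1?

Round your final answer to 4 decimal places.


Let A = from Machine 1, D = defective

Given:
- P(A) = 0.7571, P(B) = 0.2429
- P(D|A) = 0.0387, P(D|B) = 0.0675

Step 1: Find P(D)
P(D) = P(D|A)P(A) + P(D|B)P(B)
     = 0.0387 × 0.7571 + 0.0675 × 0.2429
     = 0.02929977 + 0.01639575
     = 0.04569552

Step 2: Apply Bayes' theorem
P(A|D) = P(D|A)P(A) / P(D)
       = 0.02929977 / 0.04569552
       = 0.6412


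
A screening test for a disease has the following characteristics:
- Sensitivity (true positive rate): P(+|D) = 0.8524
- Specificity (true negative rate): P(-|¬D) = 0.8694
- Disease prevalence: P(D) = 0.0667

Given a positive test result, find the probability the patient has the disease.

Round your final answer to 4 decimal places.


Let D = has disease, + = positive test

Given:
- P(D) = 0.0667 (prevalence)
- P(+|D) = 0.8524 (sensitivity)
- P(-|¬D) = 0.8694 (specificity)
- P(+|¬D) = 0.1306 (false positive rate = 1 - specificity)

Step 1: Find P(+)
P(+) = P(+|D)P(D) + P(+|¬D)P(¬D)
     = 0.8524 × 0.0667 + 0.1306 × 0.9333
     = 0.05685508 + 0.12188898
     = 0.17874406

Step 2: Apply Bayes' theorem for P(D|+)
P(D|+) = P(+|D)P(D) / P(+)
       = 0.05685508 / 0.17874406
       = 0.3181


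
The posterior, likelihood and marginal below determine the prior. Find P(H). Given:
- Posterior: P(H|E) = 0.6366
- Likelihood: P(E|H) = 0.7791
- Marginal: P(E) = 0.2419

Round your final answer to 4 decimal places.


From Bayes' theorem: P(H|E) = P(E|H) × P(H) / P(E)

Rearranging for P(H):
P(H) = P(H|E) × P(E) / P(E|H)
     = 0.6366 × 0.2419 / 0.7791
     = 0.15399354 / 0.7791
     = 0.1977


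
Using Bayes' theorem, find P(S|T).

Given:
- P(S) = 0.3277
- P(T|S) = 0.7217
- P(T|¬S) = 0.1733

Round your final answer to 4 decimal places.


Bayes' theorem: P(S|T) = P(T|S) × P(S) / P(T)

Step 1: Calculate P(T) using law of total probability
P(T) = P(T|S)P(S) + P(T|¬S)P(¬S)
     = 0.7217 × 0.3277 + 0.1733 × 0.6723
     = 0.23650109 + 0.11650959
     = 0.35301068

Step 2: Apply Bayes' theorem
P(S|T) = P(T|S) × P(S) / P(T)
       = 0.23650109 / 0.35301068
       = 0.6700


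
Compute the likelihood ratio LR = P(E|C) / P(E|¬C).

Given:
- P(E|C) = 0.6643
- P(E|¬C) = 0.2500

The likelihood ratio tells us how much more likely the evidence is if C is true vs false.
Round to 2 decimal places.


Likelihood Ratio (LR) = P(E|C) / P(E|¬C)

LR = 0.6643 / 0.2500
   = 2.66

The evidence is 2.66 times more likely if C is true than if C is false.
Since LR > 1, the evidence supports C over ¬C.


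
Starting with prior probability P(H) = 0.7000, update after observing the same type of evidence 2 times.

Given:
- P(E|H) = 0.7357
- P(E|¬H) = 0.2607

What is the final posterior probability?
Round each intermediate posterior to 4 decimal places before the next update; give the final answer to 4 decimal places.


Sequential Bayesian updating:

Initial prior: P(H) = 0.7000

Update 1:
  P(E) = 0.7357 × 0.7000 + 0.2607 × 0.3000 = 0.51499000 + 0.07821000 = 0.59320000
  P(H|E) = 0.51499000 / 0.59320000 = 0.8682

Update 2:
  P(E) = 0.7357 × 0.8682 + 0.2607 × 0.1318 = 0.63873474 + 0.03436026 = 0.67309500
  P(H|E) = 0.63873474 / 0.67309500 = 0.9490

Final posterior: 0.9490


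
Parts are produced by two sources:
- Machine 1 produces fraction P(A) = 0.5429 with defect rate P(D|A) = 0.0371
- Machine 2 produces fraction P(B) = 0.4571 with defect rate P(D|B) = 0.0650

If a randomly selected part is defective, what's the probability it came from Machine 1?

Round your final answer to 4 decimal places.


Let A = from Machine 1, D = defective

Given:
- P(A) = 0.5429, P(B) = 0.4571
- P(D|A) = 0.0371, P(D|B) = 0.0650

Step 1: Find P(D)
P(D) = P(D|A)P(A) + P(D|B)P(B)
     = 0.0371 × 0.5429 + 0.0650 × 0.4571
     = 0.02014159 + 0.02971150
     = 0.04985309

Step 2: Apply Bayes' theorem
P(A|D) = P(D|A)P(A) / P(D)
       = 0.02014159 / 0.04985309
       = 0.4040


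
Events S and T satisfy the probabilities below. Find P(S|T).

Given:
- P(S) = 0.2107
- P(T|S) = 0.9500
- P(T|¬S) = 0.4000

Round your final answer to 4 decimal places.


Bayes' theorem: P(S|T) = P(T|S) × P(S) / P(T)

Step 1: Calculate P(T) using law of total probability
P(T) = P(T|S)P(S) + P(T|¬S)P(¬S)
     = 0.9500 × 0.2107 + 0.4000 × 0.7893
     = 0.20016500 + 0.31572000
     = 0.51588500

Step 2: Apply Bayes' theorem
P(S|T) = P(T|S) × P(S) / P(T)
       = 0.20016500 / 0.51588500
       = 0.3880


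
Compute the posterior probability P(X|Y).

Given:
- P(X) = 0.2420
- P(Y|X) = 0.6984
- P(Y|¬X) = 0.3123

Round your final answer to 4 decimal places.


Bayes' theorem: P(X|Y) = P(Y|X) × P(X) / P(Y)

Step 1: Calculate P(Y) using law of total probability
P(Y) = P(Y|X)P(X) + P(Y|¬X)P(¬X)
     = 0.6984 × 0.2420 + 0.3123 × 0.7580
     = 0.16901280 + 0.23672340
     = 0.40573620

Step 2: Apply Bayes' theorem
P(X|Y) = P(Y|X) × P(X) / P(Y)
       = 0.16901280 / 0.40573620
       = 0.4166


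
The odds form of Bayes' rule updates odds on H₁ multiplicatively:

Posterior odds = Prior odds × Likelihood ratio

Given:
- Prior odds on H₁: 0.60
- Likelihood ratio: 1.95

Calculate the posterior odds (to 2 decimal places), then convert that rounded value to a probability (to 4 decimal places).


Step 1: Calculate posterior odds
Posterior odds = Prior odds × LR
               = 0.60 × 1.95
               = 1.17

Step 2: Convert to probability
P(H₁|E) = Posterior odds / (1 + Posterior odds)
       = 1.17 / (1 + 1.17)
       = 1.17 / 2.17
       = 0.5392

The evidence increased P(H₁) from 0.3750 to 0.5392.


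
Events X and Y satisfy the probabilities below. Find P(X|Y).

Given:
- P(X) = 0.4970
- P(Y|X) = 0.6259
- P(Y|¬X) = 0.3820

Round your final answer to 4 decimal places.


Bayes' theorem: P(X|Y) = P(Y|X) × P(X) / P(Y)

Step 1: Calculate P(Y) using law of total probability
P(Y) = P(Y|X)P(X) + P(Y|¬X)P(¬X)
     = 0.6259 × 0.4970 + 0.3820 × 0.5030
     = 0.31107230 + 0.19214600
     = 0.50321830

Step 2: Apply Bayes' theorem
P(X|Y) = P(Y|X) × P(X) / P(Y)
       = 0.31107230 / 0.50321830
       = 0.6182


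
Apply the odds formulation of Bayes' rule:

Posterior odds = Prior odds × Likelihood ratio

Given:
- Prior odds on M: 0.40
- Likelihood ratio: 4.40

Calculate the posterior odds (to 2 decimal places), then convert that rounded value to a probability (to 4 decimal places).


Step 1: Calculate posterior odds
Posterior odds = Prior odds × LR
               = 0.40 × 4.40
               = 1.76

Step 2: Convert to probability
P(M|E) = Posterior odds / (1 + Posterior odds)
       = 1.76 / (1 + 1.76)
       = 1.76 / 2.76
       = 0.6377

The evidence increased P(M) from 0.2857 to 0.6377.


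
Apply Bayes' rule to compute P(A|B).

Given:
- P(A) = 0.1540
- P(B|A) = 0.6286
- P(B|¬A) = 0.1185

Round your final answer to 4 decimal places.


Bayes' theorem: P(A|B) = P(B|A) × P(A) / P(B)

Step 1: Calculate P(B) using law of total probability
P(B) = P(B|A)P(A) + P(B|¬A)P(¬A)
     = 0.6286 × 0.1540 + 0.1185 × 0.8460
     = 0.09680440 + 0.10025100
     = 0.19705540

Step 2: Apply Bayes' theorem
P(A|B) = P(B|A) × P(A) / P(B)
       = 0.09680440 / 0.19705540
       = 0.4913


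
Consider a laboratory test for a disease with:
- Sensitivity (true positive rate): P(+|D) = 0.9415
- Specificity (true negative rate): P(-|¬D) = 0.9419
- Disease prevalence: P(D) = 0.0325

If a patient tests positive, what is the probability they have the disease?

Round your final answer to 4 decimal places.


Let D = has disease, + = positive test

Given:
- P(D) = 0.0325 (prevalence)
- P(+|D) = 0.9415 (sensitivity)
- P(-|¬D) = 0.9419 (specificity)
- P(+|¬D) = 0.0581 (false positive rate = 1 - specificity)

Step 1: Find P(+)
P(+) = P(+|D)P(D) + P(+|¬D)P(¬D)
     = 0.9415 × 0.0325 + 0.0581 × 0.9675
     = 0.03059875 + 0.05621175
     = 0.08681050

Step 2: Apply Bayes' theorem for P(D|+)
P(D|+) = P(+|D)P(D) / P(+)
       = 0.03059875 / 0.08681050
       = 0.3525


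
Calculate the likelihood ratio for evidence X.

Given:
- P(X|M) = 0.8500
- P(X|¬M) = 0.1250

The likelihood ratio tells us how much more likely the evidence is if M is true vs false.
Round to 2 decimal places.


Likelihood Ratio (LR) = P(X|M) / P(X|¬M)

LR = 0.8500 / 0.1250
   = 6.80

The evidence is 6.80 times more likely if M is true than if M is false.
Because LR exceeds 1, X is evidence for M.


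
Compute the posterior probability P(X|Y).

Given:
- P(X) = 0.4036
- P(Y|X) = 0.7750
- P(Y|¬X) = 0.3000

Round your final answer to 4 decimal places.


Bayes' theorem: P(X|Y) = P(Y|X) × P(X) / P(Y)

Step 1: Calculate P(Y) using law of total probability
P(Y) = P(Y|X)P(X) + P(Y|¬X)P(¬X)
     = 0.7750 × 0.4036 + 0.3000 × 0.5964
     = 0.31279000 + 0.17892000
     = 0.49171000

Step 2: Apply Bayes' theorem
P(X|Y) = P(Y|X) × P(X) / P(Y)
       = 0.31279000 / 0.49171000
       = 0.6361


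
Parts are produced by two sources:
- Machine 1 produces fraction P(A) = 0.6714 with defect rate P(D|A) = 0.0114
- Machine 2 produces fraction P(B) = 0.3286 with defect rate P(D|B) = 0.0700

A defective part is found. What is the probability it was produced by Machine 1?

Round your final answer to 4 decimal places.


Let A = from Machine 1, D = defective

Given:
- P(A) = 0.6714, P(B) = 0.3286
- P(D|A) = 0.0114, P(D|B) = 0.0700

Step 1: Find P(D)
P(D) = P(D|A)P(A) + P(D|B)P(B)
     = 0.0114 × 0.6714 + 0.0700 × 0.3286
     = 0.00765396 + 0.02300200
     = 0.03065596

Step 2: Apply Bayes' theorem
P(A|D) = P(D|A)P(A) / P(D)
       = 0.00765396 / 0.03065596
       = 0.2497


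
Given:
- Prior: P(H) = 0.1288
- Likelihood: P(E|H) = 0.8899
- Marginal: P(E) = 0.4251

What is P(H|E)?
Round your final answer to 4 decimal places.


Using Bayes' theorem:

P(H|E) = P(E|H) × P(H) / P(E)
       = 0.8899 × 0.1288 / 0.4251
       = 0.11461912 / 0.4251
       = 0.2696

The evidence strengthens our belief in H.
Prior: 0.1288 → Posterior: 0.2696


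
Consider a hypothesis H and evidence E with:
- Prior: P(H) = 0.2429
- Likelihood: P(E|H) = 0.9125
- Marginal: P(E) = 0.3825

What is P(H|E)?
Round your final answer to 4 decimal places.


Using Bayes' theorem:

P(H|E) = P(E|H) × P(H) / P(E)
       = 0.9125 × 0.2429 / 0.3825
       = 0.22164625 / 0.3825
       = 0.5795

The evidence strengthens our belief in H.
Prior: 0.2429 → Posterior: 0.5795


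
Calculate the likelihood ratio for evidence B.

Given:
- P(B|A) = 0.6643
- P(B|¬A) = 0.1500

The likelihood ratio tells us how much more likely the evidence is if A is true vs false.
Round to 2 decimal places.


Likelihood Ratio (LR) = P(B|A) / P(B|¬A)

LR = 0.6643 / 0.1500
   = 4.43

The evidence is 4.43 times more likely if A is true than if A is false.
Because LR exceeds 1, B is evidence for A.


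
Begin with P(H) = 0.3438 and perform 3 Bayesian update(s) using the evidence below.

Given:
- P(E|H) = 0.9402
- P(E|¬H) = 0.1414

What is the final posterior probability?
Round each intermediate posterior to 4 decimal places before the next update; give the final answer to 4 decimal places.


Sequential Bayesian updating:

Initial prior: P(H) = 0.3438

Update 1:
  P(E) = 0.9402 × 0.3438 + 0.1414 × 0.6562 = 0.32324076 + 0.09278668 = 0.41602744
  P(H|E) = 0.32324076 / 0.41602744 = 0.7770

Update 2:
  P(E) = 0.9402 × 0.7770 + 0.1414 × 0.2230 = 0.73053540 + 0.03153220 = 0.76206760
  P(H|E) = 0.73053540 / 0.76206760 = 0.9586

Update 3:
  P(E) = 0.9402 × 0.9586 + 0.1414 × 0.0414 = 0.90127572 + 0.00585396 = 0.90712968
  P(H|E) = 0.90127572 / 0.90712968 = 0.9935

Final posterior: 0.9935


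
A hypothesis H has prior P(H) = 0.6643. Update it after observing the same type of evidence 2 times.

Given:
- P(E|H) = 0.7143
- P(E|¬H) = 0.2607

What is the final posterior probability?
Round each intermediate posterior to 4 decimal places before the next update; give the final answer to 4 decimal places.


Sequential Bayesian updating:

Initial prior: P(H) = 0.6643

Update 1:
  P(E) = 0.7143 × 0.6643 + 0.2607 × 0.3357 = 0.47450949 + 0.08751699 = 0.56202648
  P(H|E) = 0.47450949 / 0.56202648 = 0.8443

Update 2:
  P(E) = 0.7143 × 0.8443 + 0.2607 × 0.1557 = 0.60308349 + 0.04059099 = 0.64367448
  P(H|E) = 0.60308349 / 0.64367448 = 0.9369

Final posterior: 0.9369


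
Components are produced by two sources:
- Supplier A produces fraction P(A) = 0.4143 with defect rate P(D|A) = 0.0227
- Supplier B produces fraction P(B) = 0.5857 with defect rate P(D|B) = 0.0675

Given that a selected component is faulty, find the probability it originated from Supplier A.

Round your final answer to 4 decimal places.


Let A = from Supplier A, D = faulty

Given:
- P(A) = 0.4143, P(B) = 0.5857
- P(D|A) = 0.0227, P(D|B) = 0.0675

Step 1: Find P(D)
P(D) = P(D|A)P(A) + P(D|B)P(B)
     = 0.0227 × 0.4143 + 0.0675 × 0.5857
     = 0.00940461 + 0.03953475
     = 0.04893936

Step 2: Apply Bayes' theorem
P(A|D) = P(D|A)P(A) / P(D)
       = 0.00940461 / 0.04893936
       = 0.1922


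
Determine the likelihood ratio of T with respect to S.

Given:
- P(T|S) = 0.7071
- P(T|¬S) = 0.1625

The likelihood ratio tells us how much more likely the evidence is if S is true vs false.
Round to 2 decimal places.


Likelihood Ratio (LR) = P(T|S) / P(T|¬S)

LR = 0.7071 / 0.1625
   = 4.35

The evidence is 4.35 times more likely if S is true than if S is false.
Because LR exceeds 1, T is evidence for S.


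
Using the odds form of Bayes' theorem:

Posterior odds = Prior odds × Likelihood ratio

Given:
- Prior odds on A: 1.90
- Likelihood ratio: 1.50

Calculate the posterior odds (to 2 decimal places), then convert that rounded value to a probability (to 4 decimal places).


Step 1: Calculate posterior odds
Posterior odds = Prior odds × LR
               = 1.90 × 1.50
               = 2.85

Step 2: Convert to probability
P(A|E) = Posterior odds / (1 + Posterior odds)
       = 2.85 / (1 + 2.85)
       = 2.85 / 3.85
       = 0.7403

The evidence increased P(A) from 0.6552 to 0.7403.


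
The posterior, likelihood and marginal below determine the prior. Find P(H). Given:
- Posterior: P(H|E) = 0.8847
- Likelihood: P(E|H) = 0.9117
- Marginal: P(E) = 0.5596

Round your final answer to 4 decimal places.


From Bayes' theorem: P(H|E) = P(E|H) × P(H) / P(E)

Rearranging for P(H):
P(H) = P(H|E) × P(E) / P(E|H)
     = 0.8847 × 0.5596 / 0.9117
     = 0.49507812 / 0.9117
     = 0.5430


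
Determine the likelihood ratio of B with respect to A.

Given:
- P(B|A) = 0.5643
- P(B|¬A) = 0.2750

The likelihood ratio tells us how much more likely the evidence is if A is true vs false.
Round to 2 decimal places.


Likelihood Ratio (LR) = P(B|A) / P(B|¬A)

LR = 0.5643 / 0.2750
   = 2.05

The evidence is 2.05 times more likely if A is true than if A is false.
Because LR exceeds 1, B is evidence for A.


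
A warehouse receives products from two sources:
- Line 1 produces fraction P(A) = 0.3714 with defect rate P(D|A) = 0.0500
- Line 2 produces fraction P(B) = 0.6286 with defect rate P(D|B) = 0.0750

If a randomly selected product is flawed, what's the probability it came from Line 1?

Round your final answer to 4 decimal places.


Let A = from Line 1, D = flawed

Given:
- P(A) = 0.3714, P(B) = 0.6286
- P(D|A) = 0.0500, P(D|B) = 0.0750

Step 1: Find P(D)
P(D) = P(D|A)P(A) + P(D|B)P(B)
     = 0.0500 × 0.3714 + 0.0750 × 0.6286
     = 0.01857000 + 0.04714500
     = 0.06571500

Step 2: Apply Bayes' theorem
P(A|D) = P(D|A)P(A) / P(D)
       = 0.01857000 / 0.06571500
       = 0.2826


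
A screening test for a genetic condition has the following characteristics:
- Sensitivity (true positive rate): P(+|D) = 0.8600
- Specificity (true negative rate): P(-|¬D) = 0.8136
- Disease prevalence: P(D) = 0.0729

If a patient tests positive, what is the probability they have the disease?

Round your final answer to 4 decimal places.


Let D = has disease, + = positive test

Given:
- P(D) = 0.0729 (prevalence)
- P(+|D) = 0.8600 (sensitivity)
- P(-|¬D) = 0.8136 (specificity)
- P(+|¬D) = 0.1864 (false positive rate = 1 - specificity)

Step 1: Find P(+)
P(+) = P(+|D)P(D) + P(+|¬D)P(¬D)
     = 0.8600 × 0.0729 + 0.1864 × 0.9271
     = 0.06269400 + 0.17281144
     = 0.23550544

Step 2: Apply Bayes' theorem for P(D|+)
P(D|+) = P(+|D)P(D) / P(+)
       = 0.06269400 / 0.23550544
       = 0.2662


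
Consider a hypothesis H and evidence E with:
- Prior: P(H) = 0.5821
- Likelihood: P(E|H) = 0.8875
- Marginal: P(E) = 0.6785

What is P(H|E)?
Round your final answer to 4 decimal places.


Using Bayes' theorem:

P(H|E) = P(E|H) × P(H) / P(E)
       = 0.8875 × 0.5821 / 0.6785
       = 0.51661375 / 0.6785
       = 0.7614

The evidence strengthens our belief in H.
Prior: 0.5821 → Posterior: 0.7614


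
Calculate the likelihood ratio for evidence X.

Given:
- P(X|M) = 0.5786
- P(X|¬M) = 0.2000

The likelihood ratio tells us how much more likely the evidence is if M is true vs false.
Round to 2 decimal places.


Likelihood Ratio (LR) = P(X|M) / P(X|¬M)

LR = 0.5786 / 0.2000
   = 2.89

The evidence is 2.89 times more likely if M is true than if M is false.
Because LR exceeds 1, X is evidence for M.


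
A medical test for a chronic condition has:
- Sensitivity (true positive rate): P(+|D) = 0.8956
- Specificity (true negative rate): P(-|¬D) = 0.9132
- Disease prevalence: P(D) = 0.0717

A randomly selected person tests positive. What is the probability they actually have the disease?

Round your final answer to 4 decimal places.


Let D = has disease, + = positive test

Given:
- P(D) = 0.0717 (prevalence)
- P(+|D) = 0.8956 (sensitivity)
- P(-|¬D) = 0.9132 (specificity)
- P(+|¬D) = 0.0868 (false positive rate = 1 - specificity)

Step 1: Find P(+)
P(+) = P(+|D)P(D) + P(+|¬D)P(¬D)
     = 0.8956 × 0.0717 + 0.0868 × 0.9283
     = 0.06421452 + 0.08057644
     = 0.14479096

Step 2: Apply Bayes' theorem for P(D|+)
P(D|+) = P(+|D)P(D) / P(+)
       = 0.06421452 / 0.14479096
       = 0.4435
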